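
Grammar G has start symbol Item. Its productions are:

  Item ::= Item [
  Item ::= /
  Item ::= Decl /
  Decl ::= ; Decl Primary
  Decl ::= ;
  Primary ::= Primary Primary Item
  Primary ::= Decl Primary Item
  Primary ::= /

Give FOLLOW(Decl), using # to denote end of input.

In Item ::= Decl /: add FIRST(/) = { / }.
In Decl ::= ; Decl Primary: add FIRST(Primary) = { /, ; }.
In Primary ::= Decl Primary Item: add FIRST(Primary Item) = { /, ; }.
Union: FOLLOW(Decl) = { /, ; }.

{ /, ; }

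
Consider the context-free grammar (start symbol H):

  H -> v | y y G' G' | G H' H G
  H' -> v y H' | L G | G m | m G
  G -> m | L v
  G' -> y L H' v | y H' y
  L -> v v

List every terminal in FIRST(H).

H -> v contributes {v}.
H -> y y G' G' contributes {y}.
From H -> G H' H G: add FIRST(G) = { m, v }.
Union: FIRST(H) = { m, v, y }.

{ m, v, y }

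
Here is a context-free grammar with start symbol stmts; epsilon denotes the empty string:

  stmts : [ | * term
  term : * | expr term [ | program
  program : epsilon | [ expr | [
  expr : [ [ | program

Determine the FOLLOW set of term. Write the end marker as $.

{ $, [ }

In stmts : * term: term is at the end, add FOLLOW(stmts) = { $ }.
In term : expr term [: add FIRST([) = { [ }.
Union: FOLLOW(term) = { $, [ }.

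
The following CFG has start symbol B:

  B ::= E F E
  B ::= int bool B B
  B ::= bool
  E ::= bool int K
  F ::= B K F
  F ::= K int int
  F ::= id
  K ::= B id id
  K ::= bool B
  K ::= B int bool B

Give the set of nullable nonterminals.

{ } (none)

No nonterminal has an empty production or an RHS whose symbols are all nullable.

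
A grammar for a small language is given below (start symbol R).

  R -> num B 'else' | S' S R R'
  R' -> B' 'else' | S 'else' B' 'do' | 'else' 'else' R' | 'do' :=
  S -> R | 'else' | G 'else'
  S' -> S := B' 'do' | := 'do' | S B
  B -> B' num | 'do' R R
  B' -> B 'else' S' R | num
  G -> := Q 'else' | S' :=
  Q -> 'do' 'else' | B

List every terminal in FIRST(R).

R -> num B 'else' contributes {num}.
From R -> S' S R R': add FIRST(S') = { 'else', :=, num }.
Union: FIRST(R) = { 'else', :=, num }.

{ 'else', :=, num }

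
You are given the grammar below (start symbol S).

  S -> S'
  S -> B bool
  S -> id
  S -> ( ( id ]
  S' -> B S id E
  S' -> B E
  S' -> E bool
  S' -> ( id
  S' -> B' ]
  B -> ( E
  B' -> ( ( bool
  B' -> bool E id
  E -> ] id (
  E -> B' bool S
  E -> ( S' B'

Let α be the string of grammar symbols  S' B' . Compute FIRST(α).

{ (, ], bool }

Add FIRST(S') = { (, ], bool }; S' is not nullable, stop.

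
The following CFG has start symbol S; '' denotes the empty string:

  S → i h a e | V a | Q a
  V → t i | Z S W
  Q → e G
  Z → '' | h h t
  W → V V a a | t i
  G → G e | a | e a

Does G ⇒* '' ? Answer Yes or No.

No

Nullable nonterminals: Z.
No production of G has an RHS whose symbols are all nullable, so G is not nullable.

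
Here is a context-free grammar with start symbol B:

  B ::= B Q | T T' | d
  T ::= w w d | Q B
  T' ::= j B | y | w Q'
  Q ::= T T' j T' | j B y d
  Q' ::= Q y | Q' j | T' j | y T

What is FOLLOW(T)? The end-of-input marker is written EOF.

{ EOF, d, j, w, y }

In B ::= T T': add FIRST(T') = { j, w, y }.
In Q ::= T T' j T': add FIRST(T' j T') = { j, w, y }.
In Q' ::= y T: T is at the end, add FOLLOW(Q') = { EOF, d, j, w, y }.
Union: FOLLOW(T) = { EOF, d, j, w, y }.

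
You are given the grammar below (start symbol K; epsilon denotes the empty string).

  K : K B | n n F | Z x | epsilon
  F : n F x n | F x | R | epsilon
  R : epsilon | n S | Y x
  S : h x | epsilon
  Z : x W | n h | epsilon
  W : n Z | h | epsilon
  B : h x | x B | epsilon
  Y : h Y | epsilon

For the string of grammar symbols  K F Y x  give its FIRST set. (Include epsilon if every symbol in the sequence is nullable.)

Add FIRST(K)\{epsilon} = { h, n, x }; K is nullable, continue.
Add FIRST(F)\{epsilon} = { h, n, x }; F is nullable, continue.
Add FIRST(Y)\{epsilon} = { h }; Y is nullable, continue.
x is a terminal; add {x} and stop.

{ h, n, x }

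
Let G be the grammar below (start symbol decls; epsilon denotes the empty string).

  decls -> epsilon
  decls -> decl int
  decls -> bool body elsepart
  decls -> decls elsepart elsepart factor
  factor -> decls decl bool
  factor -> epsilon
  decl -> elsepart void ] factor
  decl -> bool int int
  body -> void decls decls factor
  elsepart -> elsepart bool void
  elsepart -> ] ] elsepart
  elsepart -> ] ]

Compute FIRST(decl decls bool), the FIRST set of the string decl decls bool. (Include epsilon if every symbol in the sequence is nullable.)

{ ], bool }

Add FIRST(decl) = { ], bool }; decl is not nullable, stop.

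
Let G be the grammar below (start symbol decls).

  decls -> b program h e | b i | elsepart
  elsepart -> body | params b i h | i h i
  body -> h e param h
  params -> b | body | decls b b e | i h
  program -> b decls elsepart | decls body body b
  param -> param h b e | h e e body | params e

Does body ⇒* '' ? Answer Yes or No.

No

No nonterminal in this grammar is nullable.
No production of body has an RHS whose symbols are all nullable, so body is not nullable.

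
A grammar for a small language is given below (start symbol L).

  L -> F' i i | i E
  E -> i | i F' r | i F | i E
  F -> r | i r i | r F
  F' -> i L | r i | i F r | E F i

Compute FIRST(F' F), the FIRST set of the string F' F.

{ i, r }

Add FIRST(F') = { i, r }; F' is not nullable, stop.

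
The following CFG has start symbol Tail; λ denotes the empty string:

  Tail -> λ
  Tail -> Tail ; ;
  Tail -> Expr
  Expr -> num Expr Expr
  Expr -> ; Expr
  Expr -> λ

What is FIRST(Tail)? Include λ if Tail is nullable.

{ ;, num, λ }

Tail -> λ contributes λ.
From Tail -> Tail ; ;: Tail nullable, take FIRST(Tail) ∪ {;} = { ;, num }.
From Tail -> Expr: add FIRST(Expr) = { ;, num, λ } (including λ since Expr is nullable).
Union: FIRST(Tail) = { ;, num, λ }.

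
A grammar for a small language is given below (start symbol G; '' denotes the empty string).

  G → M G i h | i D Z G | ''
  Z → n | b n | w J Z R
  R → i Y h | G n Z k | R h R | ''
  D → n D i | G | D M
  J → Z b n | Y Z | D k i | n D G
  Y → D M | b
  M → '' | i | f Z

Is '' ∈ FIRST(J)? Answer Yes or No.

No

Nullable nonterminals: D, G, M, R, Y.
No production of J has an RHS whose symbols are all nullable, so J is not nullable.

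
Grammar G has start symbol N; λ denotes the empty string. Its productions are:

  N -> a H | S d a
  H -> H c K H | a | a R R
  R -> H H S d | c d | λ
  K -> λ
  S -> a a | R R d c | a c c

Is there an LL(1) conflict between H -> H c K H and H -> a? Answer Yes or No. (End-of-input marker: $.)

Yes

FIRST(H c K H) = { a } and FIRST(a) = { a }.
Both contain a, so the two alternatives are not disjoint — LL(1) conflict.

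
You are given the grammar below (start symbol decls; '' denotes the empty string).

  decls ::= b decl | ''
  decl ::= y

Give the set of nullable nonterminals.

Directly nullable (have an ''-production): decls.
No other nonterminal has a production whose RHS symbols are all nullable.

{ decls }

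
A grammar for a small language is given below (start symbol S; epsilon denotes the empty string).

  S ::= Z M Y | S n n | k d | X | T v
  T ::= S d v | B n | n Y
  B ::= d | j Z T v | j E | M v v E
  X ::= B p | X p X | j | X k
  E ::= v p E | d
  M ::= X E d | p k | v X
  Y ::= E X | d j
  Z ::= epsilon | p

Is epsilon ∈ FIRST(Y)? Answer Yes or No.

Nullable nonterminals: Z.
No production of Y has an RHS whose symbols are all nullable, so Y is not nullable.

No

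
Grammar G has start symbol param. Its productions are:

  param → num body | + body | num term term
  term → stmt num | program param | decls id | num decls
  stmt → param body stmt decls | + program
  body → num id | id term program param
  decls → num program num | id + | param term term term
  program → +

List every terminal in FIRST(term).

From term → stmt num: add FIRST(stmt) = { +, num }.
From term → program param: add FIRST(program) = { + }.
From term → decls id: add FIRST(decls) = { +, id, num }.
term → num decls contributes {num}.
Union: FIRST(term) = { +, id, num }.

{ +, id, num }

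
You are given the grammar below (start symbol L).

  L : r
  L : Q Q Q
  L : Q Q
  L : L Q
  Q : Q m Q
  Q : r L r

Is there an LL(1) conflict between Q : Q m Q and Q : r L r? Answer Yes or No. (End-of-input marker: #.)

FIRST(Q m Q) = { r } and FIRST(r L r) = { r }.
Both contain r, so the two alternatives are not disjoint — LL(1) conflict.

Yes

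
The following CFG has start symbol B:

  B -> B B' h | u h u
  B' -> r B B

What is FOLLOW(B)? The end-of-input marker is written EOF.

{ EOF, h, r, u }

B is the start symbol, so EOF ∈ FOLLOW(B).
In B -> B B' h: add FIRST(B' h) = { r }.
In B' -> r B B: add FIRST(B) = { u }.
In B' -> r B B: B is at the end, add FOLLOW(B') = { h }.
Union: FOLLOW(B) = { EOF, h, r, u }.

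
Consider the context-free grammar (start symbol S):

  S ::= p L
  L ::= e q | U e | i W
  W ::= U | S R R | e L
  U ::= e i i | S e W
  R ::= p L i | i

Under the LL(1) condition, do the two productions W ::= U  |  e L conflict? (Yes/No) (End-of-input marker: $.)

FIRST(U) = { e, p } and FIRST(e L) = { e }.
Both contain e, so the two alternatives are not disjoint — LL(1) conflict.

Yes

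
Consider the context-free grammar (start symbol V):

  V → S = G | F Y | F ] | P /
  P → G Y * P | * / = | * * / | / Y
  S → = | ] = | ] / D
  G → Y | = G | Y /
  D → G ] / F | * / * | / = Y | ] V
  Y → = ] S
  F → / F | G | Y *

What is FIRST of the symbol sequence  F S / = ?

{ /, = }

Add FIRST(F) = { /, = }; F is not nullable, stop.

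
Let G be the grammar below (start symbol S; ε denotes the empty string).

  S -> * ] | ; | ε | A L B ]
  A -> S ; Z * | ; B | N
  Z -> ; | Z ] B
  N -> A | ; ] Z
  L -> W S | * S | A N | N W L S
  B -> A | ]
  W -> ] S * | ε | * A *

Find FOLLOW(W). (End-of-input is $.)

{ *, ;, ] }

In L -> W S: add FIRST(S)\{ε} = { *, ; }.
  Since S is nullable, also add FOLLOW(L) = { *, ;, ] }.
In L -> N W L S: add FIRST(L S)\{ε} = { *, ;, ] }.
  Since L S is nullable, also add FOLLOW(L) = { *, ;, ] }.
Union: FOLLOW(W) = { *, ;, ] }.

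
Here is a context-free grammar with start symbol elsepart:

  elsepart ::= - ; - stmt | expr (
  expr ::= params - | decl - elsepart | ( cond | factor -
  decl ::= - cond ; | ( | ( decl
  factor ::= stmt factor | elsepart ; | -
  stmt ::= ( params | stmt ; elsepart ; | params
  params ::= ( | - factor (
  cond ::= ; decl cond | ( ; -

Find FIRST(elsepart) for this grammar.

elsepart ::= - ; - stmt contributes {-}.
From elsepart ::= expr (: add FIRST(expr) = { (, - }.
Union: FIRST(elsepart) = { (, - }.

{ (, - }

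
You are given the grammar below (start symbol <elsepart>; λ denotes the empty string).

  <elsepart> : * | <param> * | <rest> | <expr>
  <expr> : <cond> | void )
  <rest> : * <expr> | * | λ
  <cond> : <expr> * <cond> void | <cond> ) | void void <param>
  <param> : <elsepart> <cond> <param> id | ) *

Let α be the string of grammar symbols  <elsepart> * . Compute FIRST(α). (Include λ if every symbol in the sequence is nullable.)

Add FIRST(<elsepart>)\{λ} = { ), *, void }; <elsepart> is nullable, continue.
* is a terminal; add {*} and stop.

{ ), *, void }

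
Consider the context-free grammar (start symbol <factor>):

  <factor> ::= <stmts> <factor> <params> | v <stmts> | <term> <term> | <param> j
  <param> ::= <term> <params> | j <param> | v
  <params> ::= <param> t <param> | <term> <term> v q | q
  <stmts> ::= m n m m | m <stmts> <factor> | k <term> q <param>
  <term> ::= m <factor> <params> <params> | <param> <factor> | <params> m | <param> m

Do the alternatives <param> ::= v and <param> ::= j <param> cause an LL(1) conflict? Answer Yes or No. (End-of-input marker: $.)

FIRST(v) = { v } and FIRST(j <param>) = { j }.
The FIRST sets are disjoint and neither alternative is nullable — no conflict.

No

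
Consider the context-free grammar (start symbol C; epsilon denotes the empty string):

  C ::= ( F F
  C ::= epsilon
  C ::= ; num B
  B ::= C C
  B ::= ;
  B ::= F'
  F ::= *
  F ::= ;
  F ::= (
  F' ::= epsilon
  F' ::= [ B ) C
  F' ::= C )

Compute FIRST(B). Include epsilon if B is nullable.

{ (, ), ;, [, epsilon }

From B ::= C C: C, C nullable, take FIRST(C) ∪ FIRST(C) = { (, ; }; also epsilon since the whole RHS is nullable.
B ::= ; contributes {;}.
From B ::= F': add FIRST(F') = { (, ), ;, [, epsilon } (including epsilon since F' is nullable).
Union: FIRST(B) = { (, ), ;, [, epsilon }.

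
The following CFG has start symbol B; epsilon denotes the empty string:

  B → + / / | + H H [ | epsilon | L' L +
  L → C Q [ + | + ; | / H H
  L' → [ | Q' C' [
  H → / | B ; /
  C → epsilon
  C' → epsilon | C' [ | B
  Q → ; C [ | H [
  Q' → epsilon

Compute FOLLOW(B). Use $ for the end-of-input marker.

B is the start symbol, so $ ∈ FOLLOW(B).
In H → B ; /: add FIRST(; /) = { ; }.
In C' → B: B is at the end, add FOLLOW(C') = { [ }.
Union: FOLLOW(B) = { $, ;, [ }.

{ $, ;, [ }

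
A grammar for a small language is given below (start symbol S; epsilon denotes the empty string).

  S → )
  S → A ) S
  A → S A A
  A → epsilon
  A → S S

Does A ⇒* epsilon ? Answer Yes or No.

A has an epsilon-production, so A ⇒ epsilon.

Yes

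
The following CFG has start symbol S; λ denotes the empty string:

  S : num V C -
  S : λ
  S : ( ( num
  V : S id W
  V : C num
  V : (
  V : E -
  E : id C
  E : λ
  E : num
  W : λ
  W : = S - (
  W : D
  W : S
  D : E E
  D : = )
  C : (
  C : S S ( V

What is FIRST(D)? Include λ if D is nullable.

{ =, id, num, λ }

From D : E E: E, E nullable, take FIRST(E) ∪ FIRST(E) = { id, num }; also λ since the whole RHS is nullable.
D : = ) contributes {=}.
Union: FIRST(D) = { =, id, num, λ }.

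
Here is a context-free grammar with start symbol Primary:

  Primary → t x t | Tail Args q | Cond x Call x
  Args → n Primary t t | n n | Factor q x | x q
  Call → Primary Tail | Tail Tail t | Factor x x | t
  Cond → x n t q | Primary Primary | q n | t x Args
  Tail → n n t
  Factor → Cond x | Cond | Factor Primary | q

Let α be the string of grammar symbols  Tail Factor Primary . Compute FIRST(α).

{ n }

Add FIRST(Tail) = { n }; Tail is not nullable, stop.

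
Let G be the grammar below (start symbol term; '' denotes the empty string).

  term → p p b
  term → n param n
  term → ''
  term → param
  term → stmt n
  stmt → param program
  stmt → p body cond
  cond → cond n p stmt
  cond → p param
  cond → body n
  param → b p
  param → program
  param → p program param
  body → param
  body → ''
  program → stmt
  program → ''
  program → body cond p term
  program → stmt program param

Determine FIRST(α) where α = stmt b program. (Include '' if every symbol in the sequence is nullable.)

{ b, n, p }

Add FIRST(stmt)\{''} = { b, n, p }; stmt is nullable, continue.
b is a terminal; add {b} and stop.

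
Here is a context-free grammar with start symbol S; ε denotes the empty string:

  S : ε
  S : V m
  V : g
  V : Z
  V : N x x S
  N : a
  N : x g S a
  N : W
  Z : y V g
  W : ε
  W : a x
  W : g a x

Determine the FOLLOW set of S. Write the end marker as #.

{ #, a, g, m }

S is the start symbol, so # ∈ FOLLOW(S).
In V : N x x S: S is at the end, add FOLLOW(V) = { g, m }.
In N : x g S a: add FIRST(a) = { a }.
Union: FOLLOW(S) = { #, a, g, m }.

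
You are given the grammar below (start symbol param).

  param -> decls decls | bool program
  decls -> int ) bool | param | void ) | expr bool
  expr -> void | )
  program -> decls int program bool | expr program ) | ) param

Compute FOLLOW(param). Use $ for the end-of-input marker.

{ $, ), bool, int, void }

param is the start symbol, so $ ∈ FOLLOW(param).
In decls -> param: param is at the end, add FOLLOW(decls) = { $, ), bool, int, void }.
In program -> ) param: param is at the end, add FOLLOW(program) = { $, ), bool, int, void }.
Union: FOLLOW(param) = { $, ), bool, int, void }.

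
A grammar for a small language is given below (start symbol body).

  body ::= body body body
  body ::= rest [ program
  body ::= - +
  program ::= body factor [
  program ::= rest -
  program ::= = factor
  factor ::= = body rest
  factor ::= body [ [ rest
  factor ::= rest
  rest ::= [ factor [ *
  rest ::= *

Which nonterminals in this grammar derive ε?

No nonterminal has an empty production or an RHS whose symbols are all nullable.

{ } (none)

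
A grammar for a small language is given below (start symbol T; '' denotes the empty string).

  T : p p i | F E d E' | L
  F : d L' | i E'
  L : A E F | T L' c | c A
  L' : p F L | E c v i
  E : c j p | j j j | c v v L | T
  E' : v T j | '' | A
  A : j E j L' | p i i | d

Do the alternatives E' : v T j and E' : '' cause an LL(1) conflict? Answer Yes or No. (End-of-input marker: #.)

No

FIRST(v T j) = { v } and FIRST('') = { '' }.
The second is nullable but FOLLOW(E') = { #, c, d, i, j, p } is disjoint from FIRST of the first.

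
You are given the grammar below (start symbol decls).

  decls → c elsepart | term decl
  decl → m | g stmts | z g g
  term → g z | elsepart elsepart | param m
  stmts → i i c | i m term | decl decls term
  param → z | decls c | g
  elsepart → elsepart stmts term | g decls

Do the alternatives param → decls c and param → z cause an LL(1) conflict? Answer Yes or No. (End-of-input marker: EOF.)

Yes

FIRST(decls c) = { c, g, z } and FIRST(z) = { z }.
Both contain z, so the two alternatives are not disjoint — LL(1) conflict.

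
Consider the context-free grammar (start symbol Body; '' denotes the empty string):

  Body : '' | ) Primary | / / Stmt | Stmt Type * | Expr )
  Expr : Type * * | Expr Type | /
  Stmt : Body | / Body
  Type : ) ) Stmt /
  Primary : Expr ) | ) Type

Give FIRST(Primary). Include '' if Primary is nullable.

From Primary : Expr ): add FIRST(Expr) = { ), / }.
Primary : ) Type contributes {)}.
Union: FIRST(Primary) = { ), / }.

{ ), / }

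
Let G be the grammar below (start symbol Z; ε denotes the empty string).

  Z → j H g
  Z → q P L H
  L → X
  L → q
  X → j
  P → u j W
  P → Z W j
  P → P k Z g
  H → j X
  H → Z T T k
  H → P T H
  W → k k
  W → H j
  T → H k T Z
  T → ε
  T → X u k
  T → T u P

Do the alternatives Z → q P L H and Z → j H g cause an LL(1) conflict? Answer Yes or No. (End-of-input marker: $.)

FIRST(q P L H) = { q } and FIRST(j H g) = { j }.
The FIRST sets are disjoint and neither alternative is nullable — no conflict.

No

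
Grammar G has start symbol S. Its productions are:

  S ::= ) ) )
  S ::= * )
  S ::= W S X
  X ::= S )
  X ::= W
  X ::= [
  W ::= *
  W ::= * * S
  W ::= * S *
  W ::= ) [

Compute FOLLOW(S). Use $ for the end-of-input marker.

S is the start symbol, so $ ∈ FOLLOW(S).
In S ::= W S X: add FIRST(X) = { ), *, [ }.
In X ::= S ): add FIRST()) = { ) }.
In W ::= * * S: S is at the end, add FOLLOW(W) = { $, ), *, [ }.
In W ::= * S *: add FIRST(*) = { * }.
Union: FOLLOW(S) = { $, ), *, [ }.

{ $, ), *, [ }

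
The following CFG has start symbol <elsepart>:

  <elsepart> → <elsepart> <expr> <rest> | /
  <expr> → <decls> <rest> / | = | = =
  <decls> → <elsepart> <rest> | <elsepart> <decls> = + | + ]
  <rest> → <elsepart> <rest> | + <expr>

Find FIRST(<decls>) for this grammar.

{ +, / }

From <decls> → <elsepart> <rest>: add FIRST(<elsepart>) = { / }.
From <decls> → <elsepart> <decls> = +: add FIRST(<elsepart>) = { / }.
<decls> → + ] contributes {+}.
Union: FIRST(<decls>) = { +, / }.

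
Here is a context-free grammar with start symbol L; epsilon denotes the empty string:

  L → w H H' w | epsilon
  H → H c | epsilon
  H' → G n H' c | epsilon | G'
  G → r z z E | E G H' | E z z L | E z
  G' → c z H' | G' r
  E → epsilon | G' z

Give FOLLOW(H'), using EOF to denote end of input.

In L → w H H' w: add FIRST(w) = { w }.
In H' → G n H' c: add FIRST(c) = { c }.
In G → E G H': H' is at the end, add FOLLOW(G) = { c, n, r, z }.
In G' → c z H': H' is at the end, add FOLLOW(G') = { c, n, r, w, z }.
Union: FOLLOW(H') = { c, n, r, w, z }.

{ c, n, r, w, z }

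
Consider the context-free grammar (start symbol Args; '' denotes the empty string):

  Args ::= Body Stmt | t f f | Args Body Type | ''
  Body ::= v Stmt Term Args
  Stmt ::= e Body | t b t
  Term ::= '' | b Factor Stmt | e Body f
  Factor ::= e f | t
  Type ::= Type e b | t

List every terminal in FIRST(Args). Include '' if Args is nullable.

{ t, v, '' }

From Args ::= Body Stmt: add FIRST(Body) = { v }.
Args ::= t f f contributes {t}.
From Args ::= Args Body Type: Args nullable, take FIRST(Args) ∪ FIRST(Body) = { t, v }.
Args ::= '' contributes ''.
Union: FIRST(Args) = { t, v, '' }.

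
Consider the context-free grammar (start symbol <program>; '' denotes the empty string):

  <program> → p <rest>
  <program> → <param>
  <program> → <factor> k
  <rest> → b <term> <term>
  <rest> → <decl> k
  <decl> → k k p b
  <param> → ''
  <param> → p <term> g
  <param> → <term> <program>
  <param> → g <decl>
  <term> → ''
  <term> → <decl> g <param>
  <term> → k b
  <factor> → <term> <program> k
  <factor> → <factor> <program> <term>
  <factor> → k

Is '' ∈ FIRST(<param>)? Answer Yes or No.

<param> has an ''-production, so <param> ⇒ ''.

Yes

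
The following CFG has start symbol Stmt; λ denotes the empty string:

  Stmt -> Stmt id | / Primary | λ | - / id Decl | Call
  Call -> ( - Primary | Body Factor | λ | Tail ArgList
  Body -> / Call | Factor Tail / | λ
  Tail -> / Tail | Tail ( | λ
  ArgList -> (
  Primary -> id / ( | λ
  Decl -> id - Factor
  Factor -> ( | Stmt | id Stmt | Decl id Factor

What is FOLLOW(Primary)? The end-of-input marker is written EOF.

In Stmt -> / Primary: Primary is at the end, add FOLLOW(Stmt) = { EOF, (, -, /, id }.
In Call -> ( - Primary: Primary is at the end, add FOLLOW(Call) = { EOF, (, -, /, id }.
Union: FOLLOW(Primary) = { EOF, (, -, /, id }.

{ EOF, (, -, /, id }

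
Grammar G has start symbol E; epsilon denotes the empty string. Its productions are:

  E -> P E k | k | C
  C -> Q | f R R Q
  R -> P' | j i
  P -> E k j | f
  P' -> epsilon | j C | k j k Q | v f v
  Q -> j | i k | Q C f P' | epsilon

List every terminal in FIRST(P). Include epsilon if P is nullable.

{ f, i, j, k }

From P -> E k j: E nullable, take FIRST(E) ∪ {k} = { f, i, j, k }.
P -> f contributes {f}.
Union: FIRST(P) = { f, i, j, k }.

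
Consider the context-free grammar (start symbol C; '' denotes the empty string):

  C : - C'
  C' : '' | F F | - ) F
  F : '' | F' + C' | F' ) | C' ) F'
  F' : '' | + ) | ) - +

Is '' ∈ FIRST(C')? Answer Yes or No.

Yes

C' has an ''-production, so C' ⇒ ''.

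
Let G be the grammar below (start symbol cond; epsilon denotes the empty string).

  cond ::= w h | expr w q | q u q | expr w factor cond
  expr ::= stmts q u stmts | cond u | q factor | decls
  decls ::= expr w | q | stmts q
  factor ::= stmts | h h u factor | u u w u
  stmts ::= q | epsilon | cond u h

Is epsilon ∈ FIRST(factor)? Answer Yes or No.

Yes

factor ::= stmts and each of stmts is nullable, so factor ⇒* epsilon.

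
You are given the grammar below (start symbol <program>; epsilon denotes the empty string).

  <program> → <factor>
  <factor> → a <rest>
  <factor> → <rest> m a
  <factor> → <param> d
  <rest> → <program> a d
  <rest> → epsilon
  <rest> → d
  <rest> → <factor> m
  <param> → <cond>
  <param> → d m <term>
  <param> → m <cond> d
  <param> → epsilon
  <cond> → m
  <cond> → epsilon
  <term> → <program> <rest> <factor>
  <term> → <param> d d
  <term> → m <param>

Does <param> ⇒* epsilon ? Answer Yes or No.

<param> has an epsilon-production, so <param> ⇒ epsilon.

Yes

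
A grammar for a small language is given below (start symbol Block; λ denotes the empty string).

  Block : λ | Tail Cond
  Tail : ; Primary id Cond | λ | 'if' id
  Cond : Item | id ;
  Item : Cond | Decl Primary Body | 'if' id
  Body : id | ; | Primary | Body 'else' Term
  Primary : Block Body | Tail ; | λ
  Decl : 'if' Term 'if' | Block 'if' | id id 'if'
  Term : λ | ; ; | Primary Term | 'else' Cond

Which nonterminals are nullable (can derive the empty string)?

Directly nullable (have an λ-production): Block, Tail, Primary, Term.
Body : Primary with every symbol nullable, so Body is nullable.
No other nonterminal has a production whose RHS symbols are all nullable.

{ Block, Body, Primary, Tail, Term }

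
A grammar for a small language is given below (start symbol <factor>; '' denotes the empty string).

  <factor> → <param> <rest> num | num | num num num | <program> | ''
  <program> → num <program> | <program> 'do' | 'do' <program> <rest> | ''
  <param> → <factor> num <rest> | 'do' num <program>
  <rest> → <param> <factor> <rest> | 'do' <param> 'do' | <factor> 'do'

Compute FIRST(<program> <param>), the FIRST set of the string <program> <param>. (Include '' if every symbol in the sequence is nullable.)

{ 'do', num }

Add FIRST(<program>)\{''} = { 'do', num }; <program> is nullable, continue.
Add FIRST(<param>) = { 'do', num }; <param> is not nullable, stop.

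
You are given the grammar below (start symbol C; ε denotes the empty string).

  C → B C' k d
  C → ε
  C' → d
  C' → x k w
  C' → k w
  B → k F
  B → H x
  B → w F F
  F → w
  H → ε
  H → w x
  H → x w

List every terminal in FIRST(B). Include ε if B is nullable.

B → k F contributes {k}.
From B → H x: H nullable, take FIRST(H) ∪ {x} = { w, x }.
B → w F F contributes {w}.
Union: FIRST(B) = { k, w, x }.

{ k, w, x }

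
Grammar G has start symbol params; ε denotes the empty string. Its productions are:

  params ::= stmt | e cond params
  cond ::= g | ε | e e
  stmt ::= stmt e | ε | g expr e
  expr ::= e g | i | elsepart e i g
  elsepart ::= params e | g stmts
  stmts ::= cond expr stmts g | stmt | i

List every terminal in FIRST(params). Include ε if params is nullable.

From params ::= stmt: add FIRST(stmt) = { e, g, ε } (including ε since stmt is nullable).
params ::= e cond params contributes {e}.
Union: FIRST(params) = { e, g, ε }.

{ e, g, ε }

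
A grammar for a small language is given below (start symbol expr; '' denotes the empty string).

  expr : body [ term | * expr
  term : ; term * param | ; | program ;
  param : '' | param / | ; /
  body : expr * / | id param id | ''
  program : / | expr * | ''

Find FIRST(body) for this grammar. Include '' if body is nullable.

From body : expr * /: add FIRST(expr) = { *, [, id }.
body : id param id contributes {id}.
body : '' contributes ''.
Union: FIRST(body) = { *, [, id, '' }.

{ *, [, id, '' }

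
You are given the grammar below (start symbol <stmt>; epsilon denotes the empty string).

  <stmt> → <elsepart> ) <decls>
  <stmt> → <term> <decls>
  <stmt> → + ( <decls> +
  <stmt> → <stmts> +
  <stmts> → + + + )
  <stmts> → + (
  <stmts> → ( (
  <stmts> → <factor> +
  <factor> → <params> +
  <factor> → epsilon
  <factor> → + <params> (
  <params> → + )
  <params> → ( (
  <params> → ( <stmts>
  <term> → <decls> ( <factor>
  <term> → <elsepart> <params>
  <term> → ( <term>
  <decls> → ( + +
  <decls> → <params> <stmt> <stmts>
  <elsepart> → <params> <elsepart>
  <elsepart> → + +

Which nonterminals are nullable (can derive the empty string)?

{ <factor> }

Directly nullable (have an epsilon-production): <factor>.
No other nonterminal has a production whose RHS symbols are all nullable.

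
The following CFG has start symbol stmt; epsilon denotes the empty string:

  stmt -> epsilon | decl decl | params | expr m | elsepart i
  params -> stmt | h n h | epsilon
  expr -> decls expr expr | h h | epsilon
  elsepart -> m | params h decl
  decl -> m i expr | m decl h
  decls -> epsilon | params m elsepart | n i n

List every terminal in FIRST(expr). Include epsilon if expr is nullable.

From expr -> decls expr expr: decls, expr, expr nullable, take FIRST(decls) ∪ FIRST(expr) ∪ FIRST(expr) = { h, m, n }; also epsilon since the whole RHS is nullable.
expr -> h h contributes {h}.
expr -> epsilon contributes epsilon.
Union: FIRST(expr) = { h, m, n, epsilon }.

{ h, m, n, epsilon }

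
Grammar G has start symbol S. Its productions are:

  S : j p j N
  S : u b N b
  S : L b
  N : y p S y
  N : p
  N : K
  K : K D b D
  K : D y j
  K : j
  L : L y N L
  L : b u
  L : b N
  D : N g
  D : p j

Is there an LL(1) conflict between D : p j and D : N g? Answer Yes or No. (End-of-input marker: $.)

Yes

FIRST(p j) = { p } and FIRST(N g) = { j, p, y }.
Both contain p, so the two alternatives are not disjoint — LL(1) conflict.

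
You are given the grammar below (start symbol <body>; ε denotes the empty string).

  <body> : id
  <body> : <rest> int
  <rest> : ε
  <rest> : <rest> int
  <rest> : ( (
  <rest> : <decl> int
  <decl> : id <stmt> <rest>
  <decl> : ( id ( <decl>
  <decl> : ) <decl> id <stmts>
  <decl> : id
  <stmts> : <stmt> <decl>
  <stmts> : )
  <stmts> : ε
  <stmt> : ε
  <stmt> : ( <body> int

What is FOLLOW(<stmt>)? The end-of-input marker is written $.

In <decl> : id <stmt> <rest>: add FIRST(<rest>)\{ε} = { (, ), id, int }.
  Since <rest> is nullable, also add FOLLOW(<decl>) = { id, int }.
In <stmts> : <stmt> <decl>: add FIRST(<decl>) = { (, ), id }.
Union: FOLLOW(<stmt>) = { (, ), id, int }.

{ (, ), id, int }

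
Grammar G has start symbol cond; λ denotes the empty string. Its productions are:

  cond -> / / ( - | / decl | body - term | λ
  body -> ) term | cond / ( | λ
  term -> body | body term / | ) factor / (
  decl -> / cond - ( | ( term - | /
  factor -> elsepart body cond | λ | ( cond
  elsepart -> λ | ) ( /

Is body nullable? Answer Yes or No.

Yes

body has an λ-production, so body ⇒ λ.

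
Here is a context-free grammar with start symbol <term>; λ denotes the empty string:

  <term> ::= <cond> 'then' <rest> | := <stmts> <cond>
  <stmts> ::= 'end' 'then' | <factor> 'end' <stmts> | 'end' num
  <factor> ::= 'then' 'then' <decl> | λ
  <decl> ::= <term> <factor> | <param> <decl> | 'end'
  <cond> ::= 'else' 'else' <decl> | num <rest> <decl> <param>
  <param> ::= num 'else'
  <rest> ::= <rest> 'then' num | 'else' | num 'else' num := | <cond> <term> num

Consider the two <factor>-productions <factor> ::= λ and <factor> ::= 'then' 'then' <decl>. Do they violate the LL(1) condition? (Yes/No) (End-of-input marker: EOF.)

FIRST(λ) = { λ } and FIRST('then' 'then' <decl>) = { 'then' }.
The first alternative is nullable and FOLLOW(<factor>) = { EOF, 'else', 'end', 'then', :=, num } shares 'then' with FIRST of the second — conflict.

Yes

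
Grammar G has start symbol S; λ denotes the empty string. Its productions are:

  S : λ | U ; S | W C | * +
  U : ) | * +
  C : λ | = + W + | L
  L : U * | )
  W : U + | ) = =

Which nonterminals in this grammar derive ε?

Directly nullable (have an λ-production): S, C.
No other nonterminal has a production whose RHS symbols are all nullable.

{ C, S }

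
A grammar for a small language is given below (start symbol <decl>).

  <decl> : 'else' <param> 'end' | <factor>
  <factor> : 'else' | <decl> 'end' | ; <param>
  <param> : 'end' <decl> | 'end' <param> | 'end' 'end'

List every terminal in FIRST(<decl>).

{ 'else', ; }

<decl> : 'else' <param> 'end' contributes {'else'}.
From <decl> : <factor>: add FIRST(<factor>) = { 'else', ; }.
Union: FIRST(<decl>) = { 'else', ; }.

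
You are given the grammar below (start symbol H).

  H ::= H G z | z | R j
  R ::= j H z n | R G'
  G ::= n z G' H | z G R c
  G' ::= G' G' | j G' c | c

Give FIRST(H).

{ j, z }

From H ::= H G z: add FIRST(H) = { j, z }.
H ::= z contributes {z}.
From H ::= R j: add FIRST(R) = { j }.
Union: FIRST(H) = { j, z }.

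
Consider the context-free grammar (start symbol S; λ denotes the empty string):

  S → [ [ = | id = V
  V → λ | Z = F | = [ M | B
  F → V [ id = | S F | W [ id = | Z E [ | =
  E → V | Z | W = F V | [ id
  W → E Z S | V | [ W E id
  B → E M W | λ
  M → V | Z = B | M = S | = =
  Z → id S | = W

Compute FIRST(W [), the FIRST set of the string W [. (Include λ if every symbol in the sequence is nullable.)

Add FIRST(W)\{λ} = { =, [, id }; W is nullable, continue.
[ is a terminal; add {[} and stop.

{ =, [, id }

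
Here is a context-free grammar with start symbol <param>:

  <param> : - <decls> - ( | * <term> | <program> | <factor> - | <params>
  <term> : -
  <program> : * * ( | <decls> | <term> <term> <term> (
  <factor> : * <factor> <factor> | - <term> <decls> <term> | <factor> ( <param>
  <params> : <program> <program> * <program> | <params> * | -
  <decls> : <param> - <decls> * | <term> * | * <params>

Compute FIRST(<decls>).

{ *, - }

From <decls> : <param> - <decls> *: add FIRST(<param>) = { *, - }.
From <decls> : <term> *: add FIRST(<term>) = { - }.
<decls> : * <params> contributes {*}.
Union: FIRST(<decls>) = { *, - }.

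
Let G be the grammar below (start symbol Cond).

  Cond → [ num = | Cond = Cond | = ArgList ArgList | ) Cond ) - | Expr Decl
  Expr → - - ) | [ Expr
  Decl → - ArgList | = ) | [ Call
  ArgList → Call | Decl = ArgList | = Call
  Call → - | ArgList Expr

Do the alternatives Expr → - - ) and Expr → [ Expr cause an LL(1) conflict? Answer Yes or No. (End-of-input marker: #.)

No

FIRST(- - )) = { - } and FIRST([ Expr) = { [ }.
The FIRST sets are disjoint and neither alternative is nullable — no conflict.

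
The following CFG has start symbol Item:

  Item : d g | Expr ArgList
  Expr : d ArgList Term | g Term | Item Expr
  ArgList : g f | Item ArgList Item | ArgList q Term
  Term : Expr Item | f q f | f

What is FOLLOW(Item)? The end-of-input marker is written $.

{ $, d, f, g, q }

Item is the start symbol, so $ ∈ FOLLOW(Item).
In Expr : Item Expr: add FIRST(Expr) = { d, g }.
In ArgList : Item ArgList Item: add FIRST(ArgList Item) = { d, g }.
In ArgList : Item ArgList Item: Item is at the end, add FOLLOW(ArgList) = { $, d, f, g, q }.
In Term : Expr Item: Item is at the end, add FOLLOW(Term) = { $, d, f, g, q }.
Union: FOLLOW(Item) = { $, d, f, g, q }.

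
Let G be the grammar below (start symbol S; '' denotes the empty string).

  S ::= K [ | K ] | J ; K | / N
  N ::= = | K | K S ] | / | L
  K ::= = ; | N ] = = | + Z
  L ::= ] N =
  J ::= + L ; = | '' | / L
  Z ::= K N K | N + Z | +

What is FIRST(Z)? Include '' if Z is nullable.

{ +, /, =, ] }

From Z ::= K N K: add FIRST(K) = { +, /, =, ] }.
From Z ::= N + Z: add FIRST(N) = { +, /, =, ] }.
Z ::= + contributes {+}.
Union: FIRST(Z) = { +, /, =, ] }.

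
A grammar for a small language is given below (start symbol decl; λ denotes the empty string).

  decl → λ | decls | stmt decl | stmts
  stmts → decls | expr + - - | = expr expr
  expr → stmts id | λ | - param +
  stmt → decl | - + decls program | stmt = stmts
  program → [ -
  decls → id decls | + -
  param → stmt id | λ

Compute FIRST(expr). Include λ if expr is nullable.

{ +, -, =, id, λ }

From expr → stmts id: add FIRST(stmts) = { +, -, =, id }.
expr → λ contributes λ.
expr → - param + contributes {-}.
Union: FIRST(expr) = { +, -, =, id, λ }.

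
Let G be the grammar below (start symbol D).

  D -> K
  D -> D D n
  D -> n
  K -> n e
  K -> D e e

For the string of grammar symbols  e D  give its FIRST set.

{ e }

e is a terminal; add {e} and stop.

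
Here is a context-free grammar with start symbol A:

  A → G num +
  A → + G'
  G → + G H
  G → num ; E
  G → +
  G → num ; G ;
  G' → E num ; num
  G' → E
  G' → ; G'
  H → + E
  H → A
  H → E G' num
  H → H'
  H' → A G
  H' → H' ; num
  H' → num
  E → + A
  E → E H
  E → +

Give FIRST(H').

{ +, num }

From H' → A G: add FIRST(A) = { +, num }.
From H' → H' ; num: add FIRST(H') = { +, num }.
H' → num contributes {num}.
Union: FIRST(H') = { +, num }.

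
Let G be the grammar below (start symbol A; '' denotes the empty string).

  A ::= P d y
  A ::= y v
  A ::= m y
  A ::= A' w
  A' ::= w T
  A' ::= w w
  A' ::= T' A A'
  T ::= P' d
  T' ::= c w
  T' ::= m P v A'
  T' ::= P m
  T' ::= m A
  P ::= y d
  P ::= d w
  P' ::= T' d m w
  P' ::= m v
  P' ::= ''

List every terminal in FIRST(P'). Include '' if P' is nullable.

From P' ::= T' d m w: add FIRST(T') = { c, d, m, y }.
P' ::= m v contributes {m}.
P' ::= '' contributes ''.
Union: FIRST(P') = { c, d, m, y, '' }.

{ c, d, m, y, '' }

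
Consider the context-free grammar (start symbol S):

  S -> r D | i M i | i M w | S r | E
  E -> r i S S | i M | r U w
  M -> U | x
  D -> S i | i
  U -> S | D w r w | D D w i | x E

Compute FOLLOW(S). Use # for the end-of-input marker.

{ #, i, r, w }

S is the start symbol, so # ∈ FOLLOW(S).
In S -> S r: add FIRST(r) = { r }.
In E -> r i S S: add FIRST(S) = { i, r }.
In E -> r i S S: S is at the end, add FOLLOW(E) = { #, i, r, w }.
In D -> S i: add FIRST(i) = { i }.
In U -> S: S is at the end, add FOLLOW(U) = { #, i, r, w }.
Union: FOLLOW(S) = { #, i, r, w }.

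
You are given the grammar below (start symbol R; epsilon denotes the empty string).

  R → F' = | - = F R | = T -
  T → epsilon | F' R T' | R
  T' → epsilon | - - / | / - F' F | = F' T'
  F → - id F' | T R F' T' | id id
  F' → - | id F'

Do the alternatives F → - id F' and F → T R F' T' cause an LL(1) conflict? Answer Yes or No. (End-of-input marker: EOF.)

Yes

FIRST(- id F') = { - } and FIRST(T R F' T') = { -, =, id }.
Both contain -, so the two alternatives are not disjoint — LL(1) conflict.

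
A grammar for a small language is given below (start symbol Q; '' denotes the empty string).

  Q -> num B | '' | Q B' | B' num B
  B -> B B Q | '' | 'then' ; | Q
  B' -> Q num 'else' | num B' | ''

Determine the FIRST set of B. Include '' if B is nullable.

{ 'then', num, '' }

From B -> B B Q: B, B, Q nullable, take FIRST(B) ∪ FIRST(B) ∪ FIRST(Q) = { 'then', num }; also '' since the whole RHS is nullable.
B -> '' contributes ''.
B -> 'then' ; contributes {'then'}.
From B -> Q: add FIRST(Q) = { num, '' } (including '' since Q is nullable).
Union: FIRST(B) = { 'then', num, '' }.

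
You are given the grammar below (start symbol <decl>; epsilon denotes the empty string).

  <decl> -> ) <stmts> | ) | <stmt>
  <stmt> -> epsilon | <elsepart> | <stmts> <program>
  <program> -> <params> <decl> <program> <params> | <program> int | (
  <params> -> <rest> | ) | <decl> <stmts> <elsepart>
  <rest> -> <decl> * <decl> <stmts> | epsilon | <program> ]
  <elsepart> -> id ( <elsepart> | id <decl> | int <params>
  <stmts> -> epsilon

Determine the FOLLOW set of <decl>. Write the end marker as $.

{ $, (, ), *, ], id, int }

<decl> is the start symbol, so $ ∈ FOLLOW(<decl>).
In <program> -> <params> <decl> <program> <params>: add FIRST(<program> <params>) = { (, ), *, id, int }.
In <params> -> <decl> <stmts> <elsepart>: add FIRST(<stmts> <elsepart>) = { id, int }.
In <rest> -> <decl> * <decl> <stmts>: add FIRST(* <decl> <stmts>) = { * }.
In <rest> -> <decl> * <decl> <stmts>: add FIRST(<stmts>)\{epsilon} = {  }.
  Since <stmts> is nullable, also add FOLLOW(<rest>) = { $, (, ), *, ], id, int }.
In <elsepart> -> id <decl>: <decl> is at the end, add FOLLOW(<elsepart>) = { $, (, ), *, ], id, int }.
Union: FOLLOW(<decl>) = { $, (, ), *, ], id, int }.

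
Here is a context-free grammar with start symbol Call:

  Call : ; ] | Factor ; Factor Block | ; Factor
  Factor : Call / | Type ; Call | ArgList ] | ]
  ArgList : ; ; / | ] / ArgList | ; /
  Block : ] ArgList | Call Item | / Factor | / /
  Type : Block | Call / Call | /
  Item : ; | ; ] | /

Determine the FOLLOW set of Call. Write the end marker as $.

Call is the start symbol, so $ ∈ FOLLOW(Call).
In Factor : Call /: add FIRST(/) = { / }.
In Factor : Type ; Call: Call is at the end, add FOLLOW(Factor) = { $, /, ;, ] }.
In Block : Call Item: add FIRST(Item) = { /, ; }.
In Type : Call / Call: add FIRST(/ Call) = { / }.
In Type : Call / Call: Call is at the end, add FOLLOW(Type) = { ; }.
Union: FOLLOW(Call) = { $, /, ;, ] }.

{ $, /, ;, ] }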